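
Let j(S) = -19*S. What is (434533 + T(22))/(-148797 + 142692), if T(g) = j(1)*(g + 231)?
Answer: -13022/185 ≈ -70.389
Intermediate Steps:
T(g) = -4389 - 19*g (T(g) = (-19*1)*(g + 231) = -19*(231 + g) = -4389 - 19*g)
(434533 + T(22))/(-148797 + 142692) = (434533 + (-4389 - 19*22))/(-148797 + 142692) = (434533 + (-4389 - 418))/(-6105) = (434533 - 4807)*(-1/6105) = 429726*(-1/6105) = -13022/185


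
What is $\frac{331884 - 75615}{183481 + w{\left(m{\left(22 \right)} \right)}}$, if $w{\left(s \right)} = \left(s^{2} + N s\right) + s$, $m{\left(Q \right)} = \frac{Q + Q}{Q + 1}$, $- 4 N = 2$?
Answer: $\frac{135566301}{97063891} \approx 1.3967$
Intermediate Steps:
$N = - \frac{1}{2}$ ($N = \left(- \frac{1}{4}\right) 2 = - \frac{1}{2} \approx -0.5$)
$m{\left(Q \right)} = \frac{2 Q}{1 + Q}$
$w{\left(s \right)} = s^{2} + \frac{s}{2}$ ($w{\left(s \right)} = \left(s^{2} - \frac{s}{2}\right) + s = s^{2} + \frac{s}{2}$)
$\frac{331884 - 75615}{183481 + w{\left(m{\left(22 \right)} \right)}} = \frac{331884 - 75615}{183481 + 2 \cdot 22 \frac{1}{1 + 22} \left(\frac{1}{2} + 2 \cdot 22 \frac{1}{1 + 22}\right)} = \frac{256269}{183481 + 2 \cdot 22 \cdot \frac{1}{23} \left(\frac{1}{2} + 2 \cdot 22 \cdot \frac{1}{23}\right)} = \frac{256269}{183481 + \frac{44 \left(\frac{1}{2} + \frac{44}{23}\right)}{23}} = \frac{256269}{183481 + \frac{44}{23} \cdot \frac{111}{46}} = \frac{256269}{183481 + \frac{2442}{529}} = \frac{256269}{\frac{97063891}{529}} = 256269 \cdot \frac{529}{97063891} = \frac{135566301}{97063891}$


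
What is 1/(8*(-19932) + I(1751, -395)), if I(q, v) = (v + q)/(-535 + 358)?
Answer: -59/9408356 ≈ -6.2710e-6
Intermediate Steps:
I(q, v) = -q/177 - v/177 (I(q, v) = (q + v)/(-177) = (q + v)*(-1/177) = -q/177 - v/177)
1/(8*(-19932) + I(1751, -395)) = 1/(8*(-19932) + (-1/177*1751 - 1/177*(-395))) = 1/(-159456 + (-1751/177 + 395/177)) = 1/(-159456 - 452/59) = 1/(-9408356/59) = -59/9408356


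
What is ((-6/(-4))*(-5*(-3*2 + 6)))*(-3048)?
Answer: 0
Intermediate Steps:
((-6/(-4))*(-5*(-3*2 + 6)))*(-3048) = ((-6*(-1)/4)*(-5*(-6 + 6)))*(-3048) = ((-1*(-3/2))*(-5*0))*(-3048) = ((3/2)*0)*(-3048) = 0*(-3048) = 0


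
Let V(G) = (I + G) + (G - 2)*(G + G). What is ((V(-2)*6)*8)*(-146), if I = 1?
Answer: -105120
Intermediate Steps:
V(G) = 1 + G + 2*G*(-2 + G) (V(G) = (1 + G) + (G - 2)*(G + G) = (1 + G) + (-2 + G)*(2*G) = (1 + G) + 2*G*(-2 + G) = 1 + G + 2*G*(-2 + G))
((V(-2)*6)*8)*(-146) = (((1 - 3*(-2) + 2*(-2)²)*6)*8)*(-146) = (((1 + 6 + 2*4)*6)*8)*(-146) = (((1 + 6 + 8)*6)*8)*(-146) = ((15*6)*8)*(-146) = (90*8)*(-146) = 720*(-146) = -105120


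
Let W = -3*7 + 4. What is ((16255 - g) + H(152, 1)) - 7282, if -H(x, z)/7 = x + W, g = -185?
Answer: 8213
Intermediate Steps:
W = -17 (W = -21 + 4 = -17)
H(x, z) = 119 - 7*x (H(x, z) = -7*(x - 17) = -7*(-17 + x) = 119 - 7*x)
((16255 - g) + H(152, 1)) - 7282 = ((16255 - 1*(-185)) + (119 - 7*152)) - 7282 = ((16255 + 185) + (119 - 1064)) - 7282 = (16440 - 945) - 7282 = 15495 - 7282 = 8213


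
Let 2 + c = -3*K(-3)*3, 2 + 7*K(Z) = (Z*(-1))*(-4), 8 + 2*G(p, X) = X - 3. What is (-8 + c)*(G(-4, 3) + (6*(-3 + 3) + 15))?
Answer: 88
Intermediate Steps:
G(p, X) = -11/2 + X/2 (G(p, X) = -4 + (X - 3)/2 = -4 + (-3 + X)/2 = -4 + (-3/2 + X/2) = -11/2 + X/2)
K(Z) = -2/7 + 4*Z/7 (K(Z) = -2/7 + ((Z*(-1))*(-4))/7 = -2/7 + (-Z*(-4))/7 = -2/7 + (4*Z)/7 = -2/7 + 4*Z/7)
c = 16 (c = -2 - 3*(-2/7 + (4/7)*(-3))*3 = -2 - 3*(-2/7 - 12/7)*3 = -2 - 3*(-2)*3 = -2 + 6*3 = -2 + 18 = 16)
(-8 + c)*(G(-4, 3) + (6*(-3 + 3) + 15)) = (-8 + 16)*((-11/2 + (½)*3) + (6*(-3 + 3) + 15)) = 8*((-11/2 + 3/2) + (6*0 + 15)) = 8*(-4 + (0 + 15)) = 8*(-4 + 15) = 8*11 = 88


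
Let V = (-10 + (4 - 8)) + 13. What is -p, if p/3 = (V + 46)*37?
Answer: -4995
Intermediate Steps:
V = -1 (V = (-10 - 4) + 13 = -14 + 13 = -1)
p = 4995 (p = 3*((-1 + 46)*37) = 3*(45*37) = 3*1665 = 4995)
-p = -1*4995 = -4995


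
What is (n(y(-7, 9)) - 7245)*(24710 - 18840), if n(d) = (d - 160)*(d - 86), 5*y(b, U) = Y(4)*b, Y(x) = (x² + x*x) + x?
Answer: 629661986/5 ≈ 1.2593e+8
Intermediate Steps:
Y(x) = x + 2*x² (Y(x) = (x² + x²) + x = 2*x² + x = x + 2*x²)
y(b, U) = 36*b/5 (y(b, U) = ((4*(1 + 2*4))*b)/5 = ((4*(1 + 8))*b)/5 = ((4*9)*b)/5 = (36*b)/5 = 36*b/5)
n(d) = (-160 + d)*(-86 + d)
(n(y(-7, 9)) - 7245)*(24710 - 18840) = ((13760 + ((36/5)*(-7))² - 8856*(-7)/5) - 7245)*(24710 - 18840) = ((13760 + (-252/5)² - 246*(-252/5)) - 7245)*5870 = ((13760 + 63504/25 + 61992/5) - 7245)*5870 = (717464/25 - 7245)*5870 = (536339/25)*5870 = 629661986/5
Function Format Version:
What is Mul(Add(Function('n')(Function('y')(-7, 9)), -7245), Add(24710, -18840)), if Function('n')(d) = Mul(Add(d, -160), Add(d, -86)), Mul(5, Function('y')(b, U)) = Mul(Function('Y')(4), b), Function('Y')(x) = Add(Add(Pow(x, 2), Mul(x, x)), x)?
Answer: Rational(629661986, 5) ≈ 1.2593e+8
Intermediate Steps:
Function('Y')(x) = Add(x, Mul(2, Pow(x, 2))) (Function('Y')(x) = Add(Add(Pow(x, 2), Pow(x, 2)), x) = Add(Mul(2, Pow(x, 2)), x) = Add(x, Mul(2, Pow(x, 2))))
Function('y')(b, U) = Mul(Rational(36, 5), b) (Function('y')(b, U) = Mul(Rational(1, 5), Mul(Mul(4, Add(1, Mul(2, 4))), b)) = Mul(Rational(1, 5), Mul(Mul(4, Add(1, 8)), b)) = Mul(Rational(1, 5), Mul(Mul(4, 9), b)) = Mul(Rational(1, 5), Mul(36, b)) = Mul(Rational(36, 5), b))
Function('n')(d) = Mul(Add(-160, d), Add(-86, d))
Mul(Add(Function('n')(Function('y')(-7, 9)), -7245), Add(24710, -18840)) = Mul(Add(Add(13760, Pow(Mul(Rational(36, 5), -7), 2), Mul(-246, Mul(Rational(36, 5), -7))), -7245), Add(24710, -18840)) = Mul(Add(Add(13760, Pow(Rational(-252, 5), 2), Mul(-246, Rational(-252, 5))), -7245), 5870) = Mul(Add(Add(13760, Rational(63504, 25), Rational(61992, 5)), -7245), 5870) = Mul(Add(Rational(717464, 25), -7245), 5870) = Mul(Rational(536339, 25), 5870) = Rational(629661986, 5)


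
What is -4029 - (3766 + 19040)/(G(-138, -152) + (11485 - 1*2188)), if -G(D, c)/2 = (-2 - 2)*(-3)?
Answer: -12461241/3091 ≈ -4031.5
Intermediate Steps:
G(D, c) = -24 (G(D, c) = -2*(-2 - 2)*(-3) = -(-8)*(-3) = -2*12 = -24)
-4029 - (3766 + 19040)/(G(-138, -152) + (11485 - 1*2188)) = -4029 - (3766 + 19040)/(-24 + (11485 - 1*2188)) = -4029 - 22806/(-24 + (11485 - 2188)) = -4029 - 22806/(-24 + 9297) = -4029 - 22806/9273 = -4029 - 1*7602/3091 = -4029 - 7602/3091 = -12461241/3091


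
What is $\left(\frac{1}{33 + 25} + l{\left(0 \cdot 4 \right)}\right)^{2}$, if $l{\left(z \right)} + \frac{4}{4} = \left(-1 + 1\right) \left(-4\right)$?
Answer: $\frac{3249}{3364} \approx 0.96581$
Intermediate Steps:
$l{\left(z \right)} = -1$ ($l{\left(z \right)} = -1 + \left(-1 + 1\right) \left(-4\right) = -1 + 0 \left(-4\right) = -1 + 0 = -1$)
$\left(\frac{1}{33 + 25} + l{\left(0 \cdot 4 \right)}\right)^{2} = \left(\frac{1}{33 + 25} - 1\right)^{2} = \left(\frac{1}{58} - 1\right)^{2} = \left(- \frac{57}{58}\right)^{2} = \frac{3249}{3364}$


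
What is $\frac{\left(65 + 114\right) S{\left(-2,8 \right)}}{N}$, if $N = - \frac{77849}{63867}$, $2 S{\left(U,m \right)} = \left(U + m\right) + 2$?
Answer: $- \frac{45728772}{77849} \approx -587.4$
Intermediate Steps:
$S{\left(U,m \right)} = 1 + \frac{U}{2} + \frac{m}{2}$ ($S{\left(U,m \right)} = \frac{\left(U + m\right) + 2}{2} = \frac{2 + U + m}{2} = 1 + \frac{U}{2} + \frac{m}{2}$)
$N = - \frac{77849}{63867}$ ($N = \left(-77849\right) \frac{1}{63867} = - \frac{77849}{63867} \approx -1.2189$)
$\frac{\left(65 + 114\right) S{\left(-2,8 \right)}}{N} = \frac{\left(65 + 114\right) \left(1 + \frac{1}{2} \left(-2\right) + \frac{1}{2} \cdot 8\right)}{- \frac{77849}{63867}} = 179 \left(1 - 1 + 4\right) \left(- \frac{63867}{77849}\right) = 179 \cdot 4 \left(- \frac{63867}{77849}\right) = 716 \left(- \frac{63867}{77849}\right) = - \frac{45728772}{77849}$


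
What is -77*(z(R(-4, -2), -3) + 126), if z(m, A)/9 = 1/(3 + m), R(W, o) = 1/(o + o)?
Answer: -9954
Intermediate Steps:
R(W, o) = 1/(2*o)
z(m, A) = 9/(3 + m)
-77*(z(R(-4, -2), -3) + 126) = -77*(9/(3 + (½)/(-2)) + 126) = -77*(9/(3 + (½)*(-½)) + 126) = -77*(9/(3 - ¼) + 126) = -77*(9/(11/4) + 126) = -77*(9*(4/11) + 126) = -77*(36/11 + 126) = -77*1422/11 = -9954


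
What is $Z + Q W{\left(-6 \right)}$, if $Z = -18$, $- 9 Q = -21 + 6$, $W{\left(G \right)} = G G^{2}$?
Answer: $-378$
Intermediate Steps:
$W{\left(G \right)} = G^{3}$
$Q = \frac{5}{3}$ ($Q = - \frac{-21 + 6}{9} = \left(- \frac{1}{9}\right) \left(-15\right) = \frac{5}{3} \approx 1.6667$)
$Z + Q W{\left(-6 \right)} = -18 + \frac{5 \left(-6\right)^{3}}{3} = -18 + \frac{5}{3} \left(-216\right) = -18 - 360 = -378$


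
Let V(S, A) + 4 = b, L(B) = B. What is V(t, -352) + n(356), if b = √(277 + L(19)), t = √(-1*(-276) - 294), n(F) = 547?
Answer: 543 + 2*√74 ≈ 560.21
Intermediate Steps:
t = 3*I*√2 (t = √(276 - 294) = √(-18) = 3*I*√2 ≈ 4.2426*I)
b = 2*√74 (b = √(277 + 19) = √296 = 2*√74 ≈ 17.205)
V(S, A) = -4 + 2*√74
V(t, -352) + n(356) = (-4 + 2*√74) + 547 = 543 + 2*√74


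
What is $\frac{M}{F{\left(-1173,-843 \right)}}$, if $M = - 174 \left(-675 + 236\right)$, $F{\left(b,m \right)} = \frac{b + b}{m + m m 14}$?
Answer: $- \frac{126651081633}{391} \approx -3.2392 \cdot 10^{8}$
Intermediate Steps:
$F{\left(b,m \right)} = \frac{2 b}{m + 14 m^{2}}$ ($F{\left(b,m \right)} = \frac{2 b}{m + m^{2} \cdot 14} = \frac{2 b}{m + 14 m^{2}}$)
$M = 76386$ ($M = \left(-174\right) \left(-439\right) = 76386$)
$\frac{M}{F{\left(-1173,-843 \right)}} = \frac{76386}{2 \left(-1173\right) \frac{1}{-843} \frac{1}{1 + 14 \left(-843\right)}} = \frac{76386}{2 \left(-1173\right) \left(- \frac{1}{843}\right) \frac{1}{1 - 11802}} = \frac{76386}{2 \left(-1173\right) \left(- \frac{1}{843}\right) \frac{1}{-11801}} = \frac{76386}{2 \left(-1173\right) \left(- \frac{1}{843}\right) \left(- \frac{1}{11801}\right)} = \frac{76386}{- \frac{782}{3316081}} = 76386 \left(- \frac{3316081}{782}\right) = - \frac{126651081633}{391}$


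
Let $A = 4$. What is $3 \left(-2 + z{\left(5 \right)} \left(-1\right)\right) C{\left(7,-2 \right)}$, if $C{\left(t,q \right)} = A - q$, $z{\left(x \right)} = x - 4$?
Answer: $-54$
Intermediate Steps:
$z{\left(x \right)} = -4 + x$ ($z{\left(x \right)} = x - 4 = -4 + x$)
$C{\left(t,q \right)} = 4 - q$
$3 \left(-2 + z{\left(5 \right)} \left(-1\right)\right) C{\left(7,-2 \right)} = 3 \left(-2 + \left(-4 + 5\right) \left(-1\right)\right) \left(4 - -2\right) = 3 \left(-2 + 1 \left(-1\right)\right) \left(4 + 2\right) = 3 \left(-2 - 1\right) 6 = 3 \left(-3\right) 6 = \left(-9\right) 6 = -54$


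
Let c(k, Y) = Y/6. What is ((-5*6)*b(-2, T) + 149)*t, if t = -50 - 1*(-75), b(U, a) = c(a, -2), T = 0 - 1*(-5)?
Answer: 3975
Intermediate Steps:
c(k, Y) = Y/6 (c(k, Y) = Y*(⅙) = Y/6)
T = 5 (T = 0 + 5 = 5)
b(U, a) = -⅓ (b(U, a) = (⅙)*(-2) = -⅓)
t = 25 (t = -50 + 75 = 25)
((-5*6)*b(-2, T) + 149)*t = (-5*6*(-⅓) + 149)*25 = (-30*(-⅓) + 149)*25 = (10 + 149)*25 = 159*25 = 3975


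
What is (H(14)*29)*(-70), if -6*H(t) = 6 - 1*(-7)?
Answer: 13195/3 ≈ 4398.3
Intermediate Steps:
H(t) = -13/6 (H(t) = -(6 - 1*(-7))/6 = -(6 + 7)/6 = -⅙*13 = -13/6)
(H(14)*29)*(-70) = -13/6*29*(-70) = -377/6*(-70) = 13195/3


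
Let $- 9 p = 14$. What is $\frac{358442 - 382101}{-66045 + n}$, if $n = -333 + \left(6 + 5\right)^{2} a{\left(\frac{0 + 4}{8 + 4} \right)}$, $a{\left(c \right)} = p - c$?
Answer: $\frac{212931}{599459} \approx 0.35521$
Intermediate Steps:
$p = - \frac{14}{9}$ ($p = \left(- \frac{1}{9}\right) 14 = - \frac{14}{9} \approx -1.5556$)
$a{\left(c \right)} = - \frac{14}{9} - c$
$n = - \frac{5054}{9}$ ($n = -333 + \left(6 + 5\right)^{2} \left(- \frac{14}{9} - \frac{0 + 4}{8 + 4}\right) = -333 + 11^{2} \left(- \frac{14}{9} - \frac{4}{12}\right) = -333 + 121 \left(- \frac{14}{9} - 4 \cdot \frac{1}{12}\right) = -333 + 121 \left(- \frac{14}{9} - \frac{1}{3}\right) = -333 + 121 \left(- \frac{17}{9}\right) = -333 - \frac{2057}{9} = - \frac{5054}{9} \approx -561.56$)
$\frac{358442 - 382101}{-66045 + n} = \frac{358442 - 382101}{-66045 - \frac{5054}{9}} = - \frac{23659}{- \frac{599459}{9}} = \left(-23659\right) \left(- \frac{9}{599459}\right) = \frac{212931}{599459}$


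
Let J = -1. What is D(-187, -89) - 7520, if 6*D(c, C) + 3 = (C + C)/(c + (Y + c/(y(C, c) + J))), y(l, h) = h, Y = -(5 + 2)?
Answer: -1637254591/217710 ≈ -7520.3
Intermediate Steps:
Y = -7 (Y = -1*7 = -7)
D(c, C) = -½ + C/(3*(-7 + c + c/(-1 + c))) (D(c, C) = -½ + ((C + C)/(c + (-7 + c/(c - 1))))/6 = -½ + ((2*C)/(c + (-7 + c/(-1 + c))))/6 = -½ + ((2*C)/(-7 + c + c/(-1 + c)))/6 = -½ + (2*C/(-7 + c + c/(-1 + c)))/6 = -½ + C/(3*(-7 + c + c/(-1 + c))))
D(-187, -89) - 7520 = (-21 - 3*(-187)² - 2*(-89) + 21*(-187) + 2*(-89)*(-187))/(6*(7 + (-187)² - 7*(-187))) - 7520 = (-21 - 3*34969 + 178 - 3927 + 33286)/(6*(7 + 34969 + 1309)) - 7520 = (⅙)*(-21 - 104907 + 178 - 3927 + 33286)/36285 - 7520 = (⅙)*(1/36285)*(-75391) - 7520 = -75391/217710 - 7520 = -1637254591/217710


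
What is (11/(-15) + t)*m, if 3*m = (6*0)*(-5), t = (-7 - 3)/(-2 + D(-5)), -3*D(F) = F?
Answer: 0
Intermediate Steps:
D(F) = -F/3
t = 30 (t = (-7 - 3)/(-2 - 1/3*(-5)) = -10/(-2 + 5/3) = -10/(-1/3) = -10*(-3) = 30)
m = 0 (m = ((6*0)*(-5))/3 = (0*(-5))/3 = (1/3)*0 = 0)
(11/(-15) + t)*m = (11/(-15) + 30)*0 = (11*(-1/15) + 30)*0 = (-11/15 + 30)*0 = (439/15)*0 = 0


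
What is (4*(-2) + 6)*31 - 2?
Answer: -64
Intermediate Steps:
(4*(-2) + 6)*31 - 2 = (-8 + 6)*31 - 2 = -2*31 - 2 = -62 - 2 = -64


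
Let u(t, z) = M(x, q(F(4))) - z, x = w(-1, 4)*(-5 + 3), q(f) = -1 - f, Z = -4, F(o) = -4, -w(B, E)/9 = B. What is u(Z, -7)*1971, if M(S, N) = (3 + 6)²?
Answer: 173448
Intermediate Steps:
w(B, E) = -9*B
x = -18 (x = (-9*(-1))*(-5 + 3) = 9*(-2) = -18)
M(S, N) = 81 (M(S, N) = 9² = 81)
u(t, z) = 81 - z
u(Z, -7)*1971 = (81 - 1*(-7))*1971 = (81 + 7)*1971 = 88*1971 = 173448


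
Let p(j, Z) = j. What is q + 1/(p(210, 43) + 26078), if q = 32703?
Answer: 859696465/26288 ≈ 32703.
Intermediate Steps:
q + 1/(p(210, 43) + 26078) = 32703 + 1/(210 + 26078) = 32703 + 1/26288 = 859696465/26288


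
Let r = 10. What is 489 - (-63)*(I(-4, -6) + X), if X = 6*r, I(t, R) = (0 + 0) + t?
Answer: 4017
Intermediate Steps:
I(t, R) = t (I(t, R) = 0 + t = t)
X = 60 (X = 6*10 = 60)
489 - (-63)*(I(-4, -6) + X) = 489 - (-63)*(-4 + 60) = 489 - (-63)*56 = 489 - 1*(-3528) = 489 + 3528 = 4017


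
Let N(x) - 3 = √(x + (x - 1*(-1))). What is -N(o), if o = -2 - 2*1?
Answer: -3 - I*√7 ≈ -3.0 - 2.6458*I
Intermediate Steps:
o = -4 (o = -2 - 2 = -4)
N(x) = 3 + √(1 + 2*x) (N(x) = 3 + √(x + (x - 1*(-1))) = 3 + √(x + (x + 1)) = 3 + √(x + (1 + x)) = 3 + √(1 + 2*x))
-N(o) = -(3 + √(1 + 2*(-4))) = -(3 + √(1 - 8)) = -(3 + √(-7)) = -(3 + I*√7) = -3 - I*√7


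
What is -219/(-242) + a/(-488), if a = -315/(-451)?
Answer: 2187411/2420968 ≈ 0.90353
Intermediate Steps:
a = 315/451 (a = -315*(-1/451) = 315/451 ≈ 0.69845)
-219/(-242) + a/(-488) = -219/(-242) + (315/451)/(-488) = -219*(-1/242) + (315/451)*(-1/488) = 219/242 - 315/220088 = 2187411/2420968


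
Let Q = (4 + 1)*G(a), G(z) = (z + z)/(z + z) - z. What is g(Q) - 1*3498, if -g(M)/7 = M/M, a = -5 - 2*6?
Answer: -3505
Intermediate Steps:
a = -17 (a = -5 - 12 = -17)
G(z) = 1 - z (G(z) = (2*z)/((2*z)) - z = (2*z)*(1/(2*z)) - z = 1 - z)
Q = 90 (Q = (4 + 1)*(1 - 1*(-17)) = 5*(1 + 17) = 5*18 = 90)
g(M) = -7 (g(M) = -7*M/M = -7*1 = -7)
g(Q) - 1*3498 = -7 - 1*3498 = -7 - 3498 = -3505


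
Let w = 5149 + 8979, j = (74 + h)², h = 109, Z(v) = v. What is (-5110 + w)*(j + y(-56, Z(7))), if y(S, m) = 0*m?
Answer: 302003802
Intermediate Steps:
y(S, m) = 0
j = 33489 (j = (74 + 109)² = 183² = 33489)
w = 14128
(-5110 + w)*(j + y(-56, Z(7))) = (-5110 + 14128)*(33489 + 0) = 9018*33489 = 302003802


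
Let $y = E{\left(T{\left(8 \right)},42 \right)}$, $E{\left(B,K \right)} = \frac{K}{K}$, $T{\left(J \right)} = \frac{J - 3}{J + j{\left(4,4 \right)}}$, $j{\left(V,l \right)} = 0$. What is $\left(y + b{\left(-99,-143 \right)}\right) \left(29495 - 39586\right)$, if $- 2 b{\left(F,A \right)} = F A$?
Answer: $\frac{142838105}{2} \approx 7.1419 \cdot 10^{7}$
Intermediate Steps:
$T{\left(J \right)} = \frac{-3 + J}{J}$ ($T{\left(J \right)} = \frac{J - 3}{J + 0} = \frac{-3 + J}{J}$)
$E{\left(B,K \right)} = 1$
$b{\left(F,A \right)} = - \frac{A F}{2}$ ($b{\left(F,A \right)} = - \frac{F A}{2} = - \frac{A F}{2}$)
$y = 1$
$\left(y + b{\left(-99,-143 \right)}\right) \left(29495 - 39586\right) = \left(1 - \left(- \frac{143}{2}\right) \left(-99\right)\right) \left(29495 - 39586\right) = \left(1 - \frac{14157}{2}\right) \left(-10091\right) = \left(- \frac{14155}{2}\right) \left(-10091\right) = \frac{142838105}{2}$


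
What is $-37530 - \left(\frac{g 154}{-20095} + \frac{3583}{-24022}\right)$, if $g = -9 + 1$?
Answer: $- \frac{18116517632419}{482722090} \approx -37530.0$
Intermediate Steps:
$g = -8$
$-37530 - \left(\frac{g 154}{-20095} + \frac{3583}{-24022}\right) = -37530 - \left(\frac{\left(-8\right) 154}{-20095} + \frac{3583}{-24022}\right) = -37530 - \left(\left(-1232\right) \left(- \frac{1}{20095}\right) + 3583 \left(- \frac{1}{24022}\right)\right) = -37530 - \left(\frac{1232}{20095} - \frac{3583}{24022}\right) = -37530 - - \frac{42405281}{482722090} = -37530 + \frac{42405281}{482722090} = - \frac{18116517632419}{482722090}$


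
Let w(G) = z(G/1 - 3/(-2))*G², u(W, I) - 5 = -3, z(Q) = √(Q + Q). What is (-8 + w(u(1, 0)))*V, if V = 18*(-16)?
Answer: 2304 - 1152*√7 ≈ -743.91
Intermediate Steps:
z(Q) = √2*√Q (z(Q) = √(2*Q) = √2*√Q)
u(W, I) = 2 (u(W, I) = 5 - 3 = 2)
V = -288
w(G) = √2*G²*√(3/2 + G) (w(G) = (√2*√(G/1 - 3/(-2)))*G² = (√2*√(G*1 - 3*(-½)))*G² = (√2*√(G + 3/2))*G² = (√2*√(3/2 + G))*G² = √2*G²*√(3/2 + G))
(-8 + w(u(1, 0)))*V = (-8 + 2²*√(3 + 2*2))*(-288) = (-8 + 4*√(3 + 4))*(-288) = (-8 + 4*√7)*(-288) = 2304 - 1152*√7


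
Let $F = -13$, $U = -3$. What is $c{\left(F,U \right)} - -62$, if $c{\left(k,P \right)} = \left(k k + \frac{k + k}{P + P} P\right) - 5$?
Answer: $213$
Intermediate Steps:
$c{\left(k,P \right)} = -5 + k + k^{2}$ ($c{\left(k,P \right)} = \left(k^{2} + \frac{2 k}{2 P} P\right) - 5 = \left(k^{2} + 2 k \frac{1}{2 P} P\right) - 5 = \left(k^{2} + \frac{k}{P} P\right) - 5 = \left(k^{2} + k\right) - 5 = \left(k + k^{2}\right) - 5 = -5 + k + k^{2}$)
$c{\left(F,U \right)} - -62 = \left(-5 - 13 + \left(-13\right)^{2}\right) - -62 = \left(-5 - 13 + 169\right) + 62 = 151 + 62 = 213$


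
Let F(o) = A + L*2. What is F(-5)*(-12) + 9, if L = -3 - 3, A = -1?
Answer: 165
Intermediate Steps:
L = -6
F(o) = -13 (F(o) = -1 - 6*2 = -1 - 12 = -13)
F(-5)*(-12) + 9 = -13*(-12) + 9 = 156 + 9 = 165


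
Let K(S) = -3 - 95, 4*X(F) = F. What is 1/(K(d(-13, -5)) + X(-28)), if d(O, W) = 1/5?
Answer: -1/105 ≈ -0.0095238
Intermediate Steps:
d(O, W) = ⅕
X(F) = F/4
K(S) = -98
1/(K(d(-13, -5)) + X(-28)) = 1/(-98 + (¼)*(-28)) = 1/(-98 - 7) = 1/(-105) = -1/105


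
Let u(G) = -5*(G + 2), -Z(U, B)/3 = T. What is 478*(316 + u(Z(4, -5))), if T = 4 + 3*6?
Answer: 304008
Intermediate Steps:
T = 22 (T = 4 + 18 = 22)
Z(U, B) = -66 (Z(U, B) = -3*22 = -66)
u(G) = -10 - 5*G (u(G) = -5*(2 + G) = -10 - 5*G)
478*(316 + u(Z(4, -5))) = 478*(316 + (-10 - 5*(-66))) = 478*(316 + (-10 + 330)) = 478*(316 + 320) = 478*636 = 304008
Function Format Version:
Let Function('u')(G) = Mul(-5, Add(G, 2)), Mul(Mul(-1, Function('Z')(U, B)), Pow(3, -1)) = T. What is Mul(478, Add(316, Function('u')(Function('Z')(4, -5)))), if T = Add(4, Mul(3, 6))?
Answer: 304008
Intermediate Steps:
T = 22 (T = Add(4, 18) = 22)
Function('Z')(U, B) = -66 (Function('Z')(U, B) = Mul(-3, 22) = -66)
Function('u')(G) = Add(-10, Mul(-5, G)) (Function('u')(G) = Mul(-5, Add(2, G)) = Add(-10, Mul(-5, G)))
Mul(478, Add(316, Function('u')(Function('Z')(4, -5)))) = Mul(478, Add(316, Add(-10, Mul(-5, -66)))) = Mul(478, Add(316, Add(-10, 330))) = Mul(478, Add(316, 320)) = Mul(478, 636) = 304008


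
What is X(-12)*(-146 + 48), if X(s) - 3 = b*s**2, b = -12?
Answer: 169050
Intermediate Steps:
X(s) = 3 - 12*s**2
X(-12)*(-146 + 48) = (3 - 12*(-12)**2)*(-146 + 48) = (3 - 12*144)*(-98) = (3 - 1728)*(-98) = -1725*(-98) = 169050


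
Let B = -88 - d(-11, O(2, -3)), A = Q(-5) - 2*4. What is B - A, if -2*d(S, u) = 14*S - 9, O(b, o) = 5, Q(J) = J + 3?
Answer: -319/2 ≈ -159.50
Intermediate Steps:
Q(J) = 3 + J
d(S, u) = 9/2 - 7*S (d(S, u) = -(14*S - 9)/2 = -(-9 + 14*S)/2 = 9/2 - 7*S)
A = -10 (A = (3 - 5) - 2*4 = -2 - 8 = -10)
B = -339/2 (B = -88 - (9/2 - 7*(-11)) = -88 - (9/2 + 77) = -88 - 1*163/2 = -88 - 163/2 = -339/2 ≈ -169.50)
B - A = -339/2 - 1*(-10) = -339/2 + 10 = -319/2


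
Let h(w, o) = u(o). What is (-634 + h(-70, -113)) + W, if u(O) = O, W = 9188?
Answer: 8441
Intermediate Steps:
h(w, o) = o
(-634 + h(-70, -113)) + W = (-634 - 113) + 9188 = -747 + 9188 = 8441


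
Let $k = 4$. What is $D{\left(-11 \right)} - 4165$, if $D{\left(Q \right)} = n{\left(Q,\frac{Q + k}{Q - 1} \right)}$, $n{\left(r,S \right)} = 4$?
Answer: $-4161$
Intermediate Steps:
$D{\left(Q \right)} = 4$
$D{\left(-11 \right)} - 4165 = 4 - 4165 = -4161$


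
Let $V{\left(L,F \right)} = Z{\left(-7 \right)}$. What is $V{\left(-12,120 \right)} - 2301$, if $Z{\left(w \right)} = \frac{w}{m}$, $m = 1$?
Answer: $-2308$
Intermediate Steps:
$Z{\left(w \right)} = w$ ($Z{\left(w \right)} = \frac{w}{1} = w 1 = w$)
$V{\left(L,F \right)} = -7$
$V{\left(-12,120 \right)} - 2301 = -7 - 2301 = -2308$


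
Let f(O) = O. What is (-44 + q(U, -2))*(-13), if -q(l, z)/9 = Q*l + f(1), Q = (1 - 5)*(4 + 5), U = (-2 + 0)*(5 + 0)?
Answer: 42809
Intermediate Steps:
U = -10 (U = -2*5 = -10)
Q = -36 (Q = -4*9 = -36)
q(l, z) = -9 + 324*l (q(l, z) = -9*(-36*l + 1) = -9*(1 - 36*l) = -9 + 324*l)
(-44 + q(U, -2))*(-13) = (-44 + (-9 + 324*(-10)))*(-13) = (-44 + (-9 - 3240))*(-13) = (-44 - 3249)*(-13) = -3293*(-13) = 42809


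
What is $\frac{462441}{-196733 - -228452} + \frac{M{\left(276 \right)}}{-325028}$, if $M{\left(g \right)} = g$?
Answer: $\frac{12524793242}{859130261} \approx 14.578$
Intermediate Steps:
$\frac{462441}{-196733 - -228452} + \frac{M{\left(276 \right)}}{-325028} = \frac{462441}{-196733 - -228452} + \frac{276}{-325028} = \frac{462441}{-196733 + 228452} + 276 \left(- \frac{1}{325028}\right) = \frac{462441}{31719} - \frac{69}{81257} = 462441 \cdot \frac{1}{31719} - \frac{69}{81257} = \frac{154147}{10573} - \frac{69}{81257} = \frac{12524793242}{859130261}$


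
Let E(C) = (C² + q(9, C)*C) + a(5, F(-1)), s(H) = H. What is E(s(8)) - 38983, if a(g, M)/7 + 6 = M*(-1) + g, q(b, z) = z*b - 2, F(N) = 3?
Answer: -38387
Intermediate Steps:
q(b, z) = -2 + b*z (q(b, z) = b*z - 2 = -2 + b*z)
a(g, M) = -42 - 7*M + 7*g (a(g, M) = -42 + 7*(M*(-1) + g) = -42 + 7*(-M + g) = -42 + 7*(g - M) = -42 + (-7*M + 7*g) = -42 - 7*M + 7*g)
E(C) = -28 + C² + C*(-2 + 9*C) (E(C) = (C² + (-2 + 9*C)*C) + (-42 - 7*3 + 7*5) = (C² + C*(-2 + 9*C)) + (-42 - 21 + 35) = (C² + C*(-2 + 9*C)) - 28 = -28 + C² + C*(-2 + 9*C))
E(s(8)) - 38983 = (-28 - 2*8 + 10*8²) - 38983 = (-28 - 16 + 10*64) - 38983 = (-28 - 16 + 640) - 38983 = 596 - 38983 = -38387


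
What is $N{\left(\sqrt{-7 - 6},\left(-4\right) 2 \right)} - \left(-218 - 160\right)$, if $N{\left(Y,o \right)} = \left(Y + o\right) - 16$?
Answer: $354 + i \sqrt{13} \approx 354.0 + 3.6056 i$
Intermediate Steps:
$N{\left(Y,o \right)} = -16 + Y + o$
$N{\left(\sqrt{-7 - 6},\left(-4\right) 2 \right)} - \left(-218 - 160\right) = \left(-16 + \sqrt{-7 - 6} - 8\right) - \left(-218 - 160\right) = \left(-16 + \sqrt{-13} - 8\right) - -378 = \left(-16 + i \sqrt{13} - 8\right) + 378 = \left(-24 + i \sqrt{13}\right) + 378 = 354 + i \sqrt{13}$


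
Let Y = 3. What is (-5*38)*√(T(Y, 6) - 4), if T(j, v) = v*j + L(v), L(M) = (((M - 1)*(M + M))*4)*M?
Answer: -190*√1454 ≈ -7245.0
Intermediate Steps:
L(M) = 8*M²*(-1 + M) (L(M) = (((-1 + M)*(2*M))*4)*M = ((2*M*(-1 + M))*4)*M = (8*M*(-1 + M))*M = 8*M²*(-1 + M))
T(j, v) = j*v + 8*v²*(-1 + v) (T(j, v) = v*j + 8*v²*(-1 + v) = j*v + 8*v²*(-1 + v))
(-5*38)*√(T(Y, 6) - 4) = (-5*38)*√(6*(3 + 8*6*(-1 + 6)) - 4) = -190*√(6*(3 + 8*6*5) - 4) = -190*√(6*(3 + 240) - 4) = -190*√(6*243 - 4) = -190*√(1458 - 4) = -190*√1454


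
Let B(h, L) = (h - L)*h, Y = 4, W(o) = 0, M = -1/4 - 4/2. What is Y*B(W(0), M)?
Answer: 0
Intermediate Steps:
M = -9/4 (M = -1*¼ - 4*½ = -¼ - 2 = -9/4 ≈ -2.2500)
B(h, L) = h*(h - L)
Y*B(W(0), M) = 4*(0*(0 - 1*(-9/4))) = 4*(0*(0 + 9/4)) = 4*(0*(9/4)) = 4*0 = 0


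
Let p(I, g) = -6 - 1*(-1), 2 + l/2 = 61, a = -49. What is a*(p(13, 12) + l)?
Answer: -5537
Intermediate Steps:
l = 118 (l = -4 + 2*61 = -4 + 122 = 118)
p(I, g) = -5 (p(I, g) = -6 + 1 = -5)
a*(p(13, 12) + l) = -49*(-5 + 118) = -49*113 = -5537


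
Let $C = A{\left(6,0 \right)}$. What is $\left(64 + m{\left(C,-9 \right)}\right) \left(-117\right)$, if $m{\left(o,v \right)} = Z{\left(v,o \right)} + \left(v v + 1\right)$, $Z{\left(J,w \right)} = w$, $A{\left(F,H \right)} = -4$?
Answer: $-16614$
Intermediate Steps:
$C = -4$
$m{\left(o,v \right)} = 1 + o + v^{2}$ ($m{\left(o,v \right)} = o + \left(v v + 1\right) = o + \left(v^{2} + 1\right) = o + \left(1 + v^{2}\right) = 1 + o + v^{2}$)
$\left(64 + m{\left(C,-9 \right)}\right) \left(-117\right) = \left(64 + \left(1 - 4 + \left(-9\right)^{2}\right)\right) \left(-117\right) = \left(64 + \left(1 - 4 + 81\right)\right) \left(-117\right) = \left(64 + 78\right) \left(-117\right) = 142 \left(-117\right) = -16614$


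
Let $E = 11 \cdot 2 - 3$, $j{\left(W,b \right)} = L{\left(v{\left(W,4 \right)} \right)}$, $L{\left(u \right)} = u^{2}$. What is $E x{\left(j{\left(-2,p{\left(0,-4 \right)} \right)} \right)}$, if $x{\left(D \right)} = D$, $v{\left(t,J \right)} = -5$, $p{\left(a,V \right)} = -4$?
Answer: $475$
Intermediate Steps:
$j{\left(W,b \right)} = 25$ ($j{\left(W,b \right)} = \left(-5\right)^{2} = 25$)
$E = 19$ ($E = 22 - 3 = 19$)
$E x{\left(j{\left(-2,p{\left(0,-4 \right)} \right)} \right)} = 19 \cdot 25 = 475$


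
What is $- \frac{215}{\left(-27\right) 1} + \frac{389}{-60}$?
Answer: $\frac{799}{540} \approx 1.4796$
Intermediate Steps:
$- \frac{215}{\left(-27\right) 1} + \frac{389}{-60} = - \frac{215}{-27} + 389 \left(- \frac{1}{60}\right) = \left(-215\right) \left(- \frac{1}{27}\right) - \frac{389}{60} = \frac{215}{27} - \frac{389}{60} = \frac{799}{540}$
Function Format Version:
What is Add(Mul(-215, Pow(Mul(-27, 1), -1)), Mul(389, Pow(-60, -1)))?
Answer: Rational(799, 540) ≈ 1.4796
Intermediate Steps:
Add(Mul(-215, Pow(Mul(-27, 1), -1)), Mul(389, Pow(-60, -1))) = Add(Mul(-215, Pow(-27, -1)), Mul(389, Rational(-1, 60))) = Add(Mul(-215, Rational(-1, 27)), Rational(-389, 60)) = Add(Rational(215, 27), Rational(-389, 60)) = Rational(799, 540)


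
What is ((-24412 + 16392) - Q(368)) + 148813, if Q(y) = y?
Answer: 140425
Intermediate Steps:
((-24412 + 16392) - Q(368)) + 148813 = ((-24412 + 16392) - 1*368) + 148813 = (-8020 - 368) + 148813 = -8388 + 148813 = 140425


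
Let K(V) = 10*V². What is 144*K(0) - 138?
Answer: -138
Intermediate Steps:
144*K(0) - 138 = 144*(10*0²) - 138 = 144*(10*0) - 138 = 144*0 - 138 = 0 - 138 = -138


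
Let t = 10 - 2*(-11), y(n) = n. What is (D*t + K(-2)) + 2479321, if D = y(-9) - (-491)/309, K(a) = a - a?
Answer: 766036909/309 ≈ 2.4791e+6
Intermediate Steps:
K(a) = 0
t = 32 (t = 10 + 22 = 32)
D = -2290/309 (D = -9 - (-491)/309 = -9 - 1*(-491/309) = -9 + 491/309 = -2290/309 ≈ -7.4110)
(D*t + K(-2)) + 2479321 = (-2290/309*32 + 0) + 2479321 = (-73280/309 + 0) + 2479321 = -73280/309 + 2479321 = 766036909/309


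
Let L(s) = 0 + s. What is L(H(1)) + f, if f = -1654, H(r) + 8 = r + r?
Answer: -1660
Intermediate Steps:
H(r) = -8 + 2*r (H(r) = -8 + (r + r) = -8 + 2*r)
L(s) = s
L(H(1)) + f = (-8 + 2*1) - 1654 = (-8 + 2) - 1654 = -6 - 1654 = -1660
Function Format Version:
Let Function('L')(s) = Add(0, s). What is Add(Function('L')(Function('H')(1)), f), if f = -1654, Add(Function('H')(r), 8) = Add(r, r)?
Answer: -1660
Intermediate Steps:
Function('H')(r) = Add(-8, Mul(2, r)) (Function('H')(r) = Add(-8, Add(r, r)) = Add(-8, Mul(2, r)))
Function('L')(s) = s
Add(Function('L')(Function('H')(1)), f) = Add(Add(-8, Mul(2, 1)), -1654) = Add(Add(-8, 2), -1654) = Add(-6, -1654) = -1660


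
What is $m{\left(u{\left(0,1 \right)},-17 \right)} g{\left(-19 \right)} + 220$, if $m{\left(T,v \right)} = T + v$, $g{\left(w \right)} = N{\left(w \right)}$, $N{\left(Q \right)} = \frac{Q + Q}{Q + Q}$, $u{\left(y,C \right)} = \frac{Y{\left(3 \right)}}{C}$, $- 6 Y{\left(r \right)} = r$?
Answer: $\frac{405}{2} \approx 202.5$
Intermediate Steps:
$Y{\left(r \right)} = - \frac{r}{6}$
$u{\left(y,C \right)} = - \frac{1}{2 C}$ ($u{\left(y,C \right)} = \frac{\left(- \frac{1}{6}\right) 3}{C} = - \frac{1}{2 C}$)
$N{\left(Q \right)} = 1$ ($N{\left(Q \right)} = \frac{2 Q}{2 Q} = 2 Q \frac{1}{2 Q} = 1$)
$g{\left(w \right)} = 1$
$m{\left(u{\left(0,1 \right)},-17 \right)} g{\left(-19 \right)} + 220 = \left(- \frac{1}{2 \cdot 1} - 17\right) 1 + 220 = \left(\left(- \frac{1}{2}\right) 1 - 17\right) 1 + 220 = \left(- \frac{1}{2} - 17\right) 1 + 220 = \left(- \frac{35}{2}\right) 1 + 220 = - \frac{35}{2} + 220 = \frac{405}{2}$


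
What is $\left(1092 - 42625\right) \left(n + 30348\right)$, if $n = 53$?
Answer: $-1262644733$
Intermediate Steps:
$\left(1092 - 42625\right) \left(n + 30348\right) = \left(1092 - 42625\right) \left(53 + 30348\right) = \left(-41533\right) 30401 = -1262644733$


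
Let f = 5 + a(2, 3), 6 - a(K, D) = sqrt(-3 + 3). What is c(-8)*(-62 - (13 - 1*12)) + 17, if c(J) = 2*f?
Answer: -1369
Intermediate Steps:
a(K, D) = 6 (a(K, D) = 6 - sqrt(-3 + 3) = 6 - sqrt(0) = 6 - 1*0 = 6 + 0 = 6)
f = 11 (f = 5 + 6 = 11)
c(J) = 22 (c(J) = 2*11 = 22)
c(-8)*(-62 - (13 - 1*12)) + 17 = 22*(-62 - (13 - 1*12)) + 17 = 22*(-62 - (13 - 12)) + 17 = 22*(-62 - 1*1) + 17 = 22*(-62 - 1) + 17 = 22*(-63) + 17 = -1386 + 17 = -1369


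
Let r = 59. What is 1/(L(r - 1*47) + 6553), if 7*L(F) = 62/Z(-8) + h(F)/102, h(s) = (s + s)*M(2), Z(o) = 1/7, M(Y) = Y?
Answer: 119/787193 ≈ 0.00015117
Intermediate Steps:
Z(o) = ⅐
h(s) = 4*s (h(s) = (s + s)*2 = (2*s)*2 = 4*s)
L(F) = 62 + 2*F/357 (L(F) = (62/(⅐) + (4*F)/102)/7 = (62*7 + (4*F)*(1/102))/7 = (434 + 2*F/51)/7 = 62 + 2*F/357)
1/(L(r - 1*47) + 6553) = 1/((62 + 2*(59 - 1*47)/357) + 6553) = 1/((62 + 2*(59 - 47)/357) + 6553) = 1/((62 + (2/357)*12) + 6553) = 1/((62 + 8/119) + 6553) = 1/(7386/119 + 6553) = 1/(787193/119) = 119/787193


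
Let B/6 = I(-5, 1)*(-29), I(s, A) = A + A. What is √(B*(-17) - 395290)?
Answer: I*√389374 ≈ 624.0*I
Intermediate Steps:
I(s, A) = 2*A
B = -348 (B = 6*((2*1)*(-29)) = 6*(2*(-29)) = 6*(-58) = -348)
√(B*(-17) - 395290) = √(-348*(-17) - 395290) = √(5916 - 395290) = √(-389374) = I*√389374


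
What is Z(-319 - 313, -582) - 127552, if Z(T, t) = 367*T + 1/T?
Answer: -227201473/632 ≈ -3.5950e+5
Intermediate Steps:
Z(T, t) = 1/T + 367*T
Z(-319 - 313, -582) - 127552 = (1/(-319 - 313) + 367*(-319 - 313)) - 127552 = (1/(-632) + 367*(-632)) - 127552 = (-1/632 - 231944) - 127552 = -146588609/632 - 127552 = -227201473/632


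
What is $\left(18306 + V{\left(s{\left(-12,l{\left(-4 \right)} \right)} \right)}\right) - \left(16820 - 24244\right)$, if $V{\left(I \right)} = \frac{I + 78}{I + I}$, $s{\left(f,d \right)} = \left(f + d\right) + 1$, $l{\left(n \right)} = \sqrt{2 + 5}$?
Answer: $\frac{488808}{19} - \frac{13 \sqrt{7}}{38} \approx 25726.0$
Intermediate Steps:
$l{\left(n \right)} = \sqrt{7}$
$s{\left(f,d \right)} = 1 + d + f$ ($s{\left(f,d \right)} = \left(d + f\right) + 1 = 1 + d + f$)
$V{\left(I \right)} = \frac{78 + I}{2 I}$
$\left(18306 + V{\left(s{\left(-12,l{\left(-4 \right)} \right)} \right)}\right) - \left(16820 - 24244\right) = \left(18306 + \frac{78 + \left(1 + \sqrt{7} - 12\right)}{2 \left(1 + \sqrt{7} - 12\right)}\right) - \left(16820 - 24244\right) = \left(18306 + \frac{78 - \left(11 - \sqrt{7}\right)}{2 \left(-11 + \sqrt{7}\right)}\right) - -7424 = \left(18306 + \frac{67 + \sqrt{7}}{2 \left(-11 + \sqrt{7}\right)}\right) + 7424 = 25730 + \frac{67 + \sqrt{7}}{2 \left(-11 + \sqrt{7}\right)}$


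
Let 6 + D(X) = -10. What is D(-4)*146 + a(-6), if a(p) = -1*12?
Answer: -2348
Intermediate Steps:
a(p) = -12
D(X) = -16 (D(X) = -6 - 10 = -16)
D(-4)*146 + a(-6) = -16*146 - 12 = -2336 - 12 = -2348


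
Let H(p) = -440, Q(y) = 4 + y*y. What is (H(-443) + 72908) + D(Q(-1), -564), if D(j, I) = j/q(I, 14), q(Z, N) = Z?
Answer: 40871947/564 ≈ 72468.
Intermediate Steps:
Q(y) = 4 + y**2
D(j, I) = j/I
(H(-443) + 72908) + D(Q(-1), -564) = (-440 + 72908) + (4 + (-1)**2)/(-564) = 72468 + (4 + 1)*(-1/564) = 72468 + 5*(-1/564) = 72468 - 5/564 = 40871947/564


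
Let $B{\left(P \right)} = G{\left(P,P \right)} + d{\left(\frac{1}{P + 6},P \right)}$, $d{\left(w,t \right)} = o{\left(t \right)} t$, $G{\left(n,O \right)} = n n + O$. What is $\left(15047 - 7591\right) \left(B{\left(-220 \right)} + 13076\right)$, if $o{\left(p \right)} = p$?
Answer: $817595136$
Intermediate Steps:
$G{\left(n,O \right)} = O + n^{2}$ ($G{\left(n,O \right)} = n^{2} + O = O + n^{2}$)
$d{\left(w,t \right)} = t^{2}$ ($d{\left(w,t \right)} = t t = t^{2}$)
$B{\left(P \right)} = P + 2 P^{2}$ ($B{\left(P \right)} = \left(P + P^{2}\right) + P^{2} = P + 2 P^{2}$)
$\left(15047 - 7591\right) \left(B{\left(-220 \right)} + 13076\right) = \left(15047 - 7591\right) \left(- 220 \left(1 + 2 \left(-220\right)\right) + 13076\right) = 7456 \left(- 220 \left(1 - 440\right) + 13076\right) = 7456 \left(\left(-220\right) \left(-439\right) + 13076\right) = 7456 \left(96580 + 13076\right) = 7456 \cdot 109656 = 817595136$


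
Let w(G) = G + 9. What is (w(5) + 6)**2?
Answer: 400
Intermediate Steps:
w(G) = 9 + G
(w(5) + 6)**2 = ((9 + 5) + 6)**2 = (14 + 6)**2 = 20**2 = 400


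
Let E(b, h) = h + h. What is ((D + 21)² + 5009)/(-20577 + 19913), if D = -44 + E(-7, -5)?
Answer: -3049/332 ≈ -9.1837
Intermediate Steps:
E(b, h) = 2*h
D = -54 (D = -44 + 2*(-5) = -44 - 10 = -54)
((D + 21)² + 5009)/(-20577 + 19913) = ((-54 + 21)² + 5009)/(-20577 + 19913) = ((-33)² + 5009)/(-664) = (1089 + 5009)*(-1/664) = 6098*(-1/664) = -3049/332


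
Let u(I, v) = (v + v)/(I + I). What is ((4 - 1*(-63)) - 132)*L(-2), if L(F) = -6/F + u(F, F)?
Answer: -260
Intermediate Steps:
u(I, v) = v/I (u(I, v) = (2*v)/((2*I)) = (2*v)*(1/(2*I)) = v/I)
L(F) = 1 - 6/F (L(F) = -6/F + F/F = -6/F + 1 = 1 - 6/F)
((4 - 1*(-63)) - 132)*L(-2) = ((4 - 1*(-63)) - 132)*((-6 - 2)/(-2)) = ((4 + 63) - 132)*(-1/2*(-8)) = (67 - 132)*4 = -65*4 = -260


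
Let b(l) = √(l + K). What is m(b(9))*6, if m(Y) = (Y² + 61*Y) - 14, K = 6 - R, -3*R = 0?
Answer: 6 + 366*√15 ≈ 1423.5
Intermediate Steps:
R = 0 (R = -⅓*0 = 0)
K = 6 (K = 6 - 1*0 = 6 + 0 = 6)
b(l) = √(6 + l) (b(l) = √(l + 6) = √(6 + l))
m(Y) = -14 + Y² + 61*Y
m(b(9))*6 = (-14 + (√(6 + 9))² + 61*√(6 + 9))*6 = (-14 + (√15)² + 61*√15)*6 = (-14 + 15 + 61*√15)*6 = (1 + 61*√15)*6 = 6 + 366*√15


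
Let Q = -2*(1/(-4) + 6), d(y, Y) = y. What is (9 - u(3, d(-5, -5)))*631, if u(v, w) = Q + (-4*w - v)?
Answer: 4417/2 ≈ 2208.5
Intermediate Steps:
Q = -23/2 (Q = -2*(-1/4 + 6) = -2*23/4 = -23/2 ≈ -11.500)
u(v, w) = -23/2 - v - 4*w (u(v, w) = -23/2 + (-4*w - v) = -23/2 + (-v - 4*w) = -23/2 - v - 4*w)
(9 - u(3, d(-5, -5)))*631 = (9 - (-23/2 - 1*3 - 4*(-5)))*631 = (9 - (-23/2 - 3 + 20))*631 = (9 - 1*11/2)*631 = (9 - 11/2)*631 = (7/2)*631 = 4417/2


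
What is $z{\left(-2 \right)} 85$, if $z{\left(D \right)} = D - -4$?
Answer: $170$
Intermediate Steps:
$z{\left(D \right)} = 4 + D$ ($z{\left(D \right)} = D + 4 = 4 + D$)
$z{\left(-2 \right)} 85 = \left(4 - 2\right) 85 = 2 \cdot 85 = 170$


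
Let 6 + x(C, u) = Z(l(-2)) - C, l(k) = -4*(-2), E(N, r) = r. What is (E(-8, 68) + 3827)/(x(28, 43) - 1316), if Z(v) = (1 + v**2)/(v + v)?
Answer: -12464/4307 ≈ -2.8939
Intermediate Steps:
l(k) = 8
Z(v) = (1 + v**2)/(2*v) (Z(v) = (1 + v**2)/((2*v)) = (1 + v**2)*(1/(2*v)) = (1 + v**2)/(2*v))
x(C, u) = -31/16 - C (x(C, u) = -6 + ((1/2)*(1 + 8**2)/8 - C) = -6 + ((1/2)*(1/8)*(1 + 64) - C) = -6 + ((1/2)*(1/8)*65 - C) = -6 + (65/16 - C) = -31/16 - C)
(E(-8, 68) + 3827)/(x(28, 43) - 1316) = (68 + 3827)/((-31/16 - 1*28) - 1316) = 3895/((-31/16 - 28) - 1316) = 3895/(-479/16 - 1316) = 3895/(-21535/16) = 3895*(-16/21535) = -12464/4307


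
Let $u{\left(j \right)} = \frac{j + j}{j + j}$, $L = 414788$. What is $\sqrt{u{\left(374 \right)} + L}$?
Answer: $19 \sqrt{1149} \approx 644.04$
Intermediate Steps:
$u{\left(j \right)} = 1$ ($u{\left(j \right)} = \frac{2 j}{2 j} = 2 j \frac{1}{2 j} = 1$)
$\sqrt{u{\left(374 \right)} + L} = \sqrt{1 + 414788} = \sqrt{414789} = 19 \sqrt{1149}$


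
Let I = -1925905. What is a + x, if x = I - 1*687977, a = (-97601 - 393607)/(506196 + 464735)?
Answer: -2537899555350/970931 ≈ -2.6139e+6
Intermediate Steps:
a = -491208/970931 ≈ -0.50591
x = -2613882 (x = -1925905 - 1*687977 = -1925905 - 687977 = -2613882)
a + x = -491208/970931 - 2613882 = -2537899555350/970931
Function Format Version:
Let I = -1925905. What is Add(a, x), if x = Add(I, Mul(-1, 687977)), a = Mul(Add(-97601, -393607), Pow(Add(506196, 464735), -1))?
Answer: Rational(-2537899555350, 970931) ≈ -2.6139e+6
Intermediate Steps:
a = Rational(-491208, 970931) (a = Mul(-491208, Pow(970931, -1)) = Mul(-491208, Rational(1, 970931)) = Rational(-491208, 970931) ≈ -0.50591)
x = -2613882 (x = Add(-1925905, Mul(-1, 687977)) = Add(-1925905, -687977) = -2613882)
Add(a, x) = Add(Rational(-491208, 970931), -2613882) = Rational(-2537899555350, 970931)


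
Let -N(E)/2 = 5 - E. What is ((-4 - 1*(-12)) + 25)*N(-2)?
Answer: -462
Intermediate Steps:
N(E) = -10 + 2*E (N(E) = -2*(5 - E) = -10 + 2*E)
((-4 - 1*(-12)) + 25)*N(-2) = ((-4 - 1*(-12)) + 25)*(-10 + 2*(-2)) = ((-4 + 12) + 25)*(-10 - 4) = (8 + 25)*(-14) = 33*(-14) = -462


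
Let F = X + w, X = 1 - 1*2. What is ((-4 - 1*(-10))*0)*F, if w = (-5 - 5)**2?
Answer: 0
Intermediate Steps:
w = 100 (w = (-10)**2 = 100)
X = -1 (X = 1 - 2 = -1)
F = 99 (F = -1 + 100 = 99)
((-4 - 1*(-10))*0)*F = ((-4 - 1*(-10))*0)*99 = ((-4 + 10)*0)*99 = (6*0)*99 = 0*99 = 0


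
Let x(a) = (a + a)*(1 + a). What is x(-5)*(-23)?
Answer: -920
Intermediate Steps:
x(a) = 2*a*(1 + a) (x(a) = (2*a)*(1 + a) = 2*a*(1 + a))
x(-5)*(-23) = (2*(-5)*(1 - 5))*(-23) = (2*(-5)*(-4))*(-23) = 40*(-23) = -920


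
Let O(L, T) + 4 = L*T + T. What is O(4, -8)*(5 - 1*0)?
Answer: -220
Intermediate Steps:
O(L, T) = -4 + T + L*T (O(L, T) = -4 + (L*T + T) = -4 + (T + L*T) = -4 + T + L*T)
O(4, -8)*(5 - 1*0) = (-4 - 8 + 4*(-8))*(5 - 1*0) = (-4 - 8 - 32)*(5 + 0) = -44*5 = -220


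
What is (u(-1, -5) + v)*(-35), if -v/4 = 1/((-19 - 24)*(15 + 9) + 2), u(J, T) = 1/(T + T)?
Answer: 693/206 ≈ 3.3641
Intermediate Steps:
u(J, T) = 1/(2*T)
v = 2/515 (v = -4/((-19 - 24)*(15 + 9) + 2) = -4/(-43*24 + 2) = -4/(-1032 + 2) = -4/(-1030) = -4*(-1/1030) = 2/515 ≈ 0.0038835)
(u(-1, -5) + v)*(-35) = ((½)/(-5) + 2/515)*(-35) = ((½)*(-⅕) + 2/515)*(-35) = (-⅒ + 2/515)*(-35) = -99/1030*(-35) = 693/206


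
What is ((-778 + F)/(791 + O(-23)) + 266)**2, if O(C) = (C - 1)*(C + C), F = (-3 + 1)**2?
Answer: 253306863616/3591025 ≈ 70539.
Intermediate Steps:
F = 4 (F = (-2)**2 = 4)
O(C) = 2*C*(-1 + C) (O(C) = (-1 + C)*(2*C) = 2*C*(-1 + C))
((-778 + F)/(791 + O(-23)) + 266)**2 = ((-778 + 4)/(791 + 2*(-23)*(-1 - 23)) + 266)**2 = (-774/(791 + 2*(-23)*(-24)) + 266)**2 = (-774/(791 + 1104) + 266)**2 = (-774/1895 + 266)**2 = (503296/1895)**2 = 253306863616/3591025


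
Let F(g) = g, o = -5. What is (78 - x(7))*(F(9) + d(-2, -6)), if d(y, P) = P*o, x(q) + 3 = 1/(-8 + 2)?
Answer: 6331/2 ≈ 3165.5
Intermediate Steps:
x(q) = -19/6 (x(q) = -3 + 1/(-8 + 2) = -3 + 1/(-6) = -3 - 1/6 = -19/6)
d(y, P) = -5*P (d(y, P) = P*(-5) = -5*P)
(78 - x(7))*(F(9) + d(-2, -6)) = (78 - 1*(-19/6))*(9 - 5*(-6)) = (78 + 19/6)*(9 + 30) = (487/6)*39 = 6331/2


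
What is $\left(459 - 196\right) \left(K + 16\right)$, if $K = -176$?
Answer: $-42080$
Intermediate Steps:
$\left(459 - 196\right) \left(K + 16\right) = \left(459 - 196\right) \left(-176 + 16\right) = 263 \left(-160\right) = -42080$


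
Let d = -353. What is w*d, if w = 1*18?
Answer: -6354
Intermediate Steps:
w = 18
w*d = 18*(-353) = -6354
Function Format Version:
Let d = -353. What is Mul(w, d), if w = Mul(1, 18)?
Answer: -6354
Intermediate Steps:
w = 18
Mul(w, d) = Mul(18, -353) = -6354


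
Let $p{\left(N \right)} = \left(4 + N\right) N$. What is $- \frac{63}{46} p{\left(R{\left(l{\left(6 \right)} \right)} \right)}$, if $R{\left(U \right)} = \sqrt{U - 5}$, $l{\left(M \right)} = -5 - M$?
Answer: $\frac{504}{23} - \frac{504 i}{23} \approx 21.913 - 21.913 i$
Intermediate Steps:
$R{\left(U \right)} = \sqrt{-5 + U}$
$p{\left(N \right)} = N \left(4 + N\right)$
$- \frac{63}{46} p{\left(R{\left(l{\left(6 \right)} \right)} \right)} = - \frac{63}{46} \sqrt{-5 - 11} \left(4 + \sqrt{-5 - 11}\right) = \left(-63\right) \frac{1}{46} \sqrt{-5 - 11} \left(4 + \sqrt{-5 - 11}\right) = - \frac{63 \sqrt{-5 - 11} \left(4 + \sqrt{-5 - 11}\right)}{46} = - \frac{63 \sqrt{-16} \left(4 + \sqrt{-16}\right)}{46} = - \frac{63 \cdot 4 i \left(4 + 4 i\right)}{46} = - \frac{126 i \left(4 + 4 i\right)}{23}$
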